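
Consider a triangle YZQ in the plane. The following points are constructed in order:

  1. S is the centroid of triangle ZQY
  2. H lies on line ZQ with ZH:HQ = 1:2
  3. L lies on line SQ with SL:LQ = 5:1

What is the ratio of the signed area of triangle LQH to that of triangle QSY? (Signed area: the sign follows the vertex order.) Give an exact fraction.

Work in coordinates with Y = (0, 0), Z = (1, 0), Q = (0, 1).
1. S is the centroid of triangle ZQY ⇒ S = (1/3, 1/3)
2. H lies on line ZQ with ZH:HQ = 1:2 ⇒ H = (2/3, 1/3)
3. L lies on line SQ with SL:LQ = 5:1 ⇒ L = (1/18, 8/9)
2·[LQH] = -1/27, 2·[QSY] = -1/3
[LQH]:[QSY] = -1/27:-1/3 = 1/9

[LQH]:[QSY] = 1/9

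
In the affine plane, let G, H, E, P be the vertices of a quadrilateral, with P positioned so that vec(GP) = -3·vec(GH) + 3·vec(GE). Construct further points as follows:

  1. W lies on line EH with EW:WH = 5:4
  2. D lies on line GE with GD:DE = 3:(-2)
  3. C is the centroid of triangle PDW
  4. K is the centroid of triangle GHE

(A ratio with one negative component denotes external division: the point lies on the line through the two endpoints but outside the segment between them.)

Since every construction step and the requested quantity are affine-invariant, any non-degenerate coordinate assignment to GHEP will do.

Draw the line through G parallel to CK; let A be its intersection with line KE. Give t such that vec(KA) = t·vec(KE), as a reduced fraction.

Assign G = (0, 0), H = (1, 0), E = (0, 1), P = (-3, 3) — the answer is frame-independent, so this choice is without loss of generality.
1. W lies on line EH with EW:WH = 5:4 ⇒ W = (5/9, 4/9)
2. D lies on line GE with GD:DE = 3:(-2) ⇒ D = (0, 3)
3. C is the centroid of triangle PDW ⇒ C = (-22/27, 58/27)
4. K is the centroid of triangle GHE ⇒ K = (1/3, 1/3)
through G parallel to CK: direction (31/27, -49/27); meets KE at A = (31/13, -49/13)
A = K + t·(E−K) with t = -80/13

t = -80/13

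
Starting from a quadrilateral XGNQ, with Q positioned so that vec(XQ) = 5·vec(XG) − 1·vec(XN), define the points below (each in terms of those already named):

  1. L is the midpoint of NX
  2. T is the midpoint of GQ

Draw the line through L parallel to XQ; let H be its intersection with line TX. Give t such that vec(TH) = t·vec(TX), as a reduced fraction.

Choose coordinates X = (0, 0), G = (1, 0), N = (0, 1), Q = (5, -1).
1. L is the midpoint of NX ⇒ L = (0, 1/2)
2. T is the midpoint of GQ ⇒ T = (3, -1/2)
through L parallel to XQ: direction (5, -1); meets TX at H = (15, -5/2)
H = T + t·(X−T) with t = -4

t = -4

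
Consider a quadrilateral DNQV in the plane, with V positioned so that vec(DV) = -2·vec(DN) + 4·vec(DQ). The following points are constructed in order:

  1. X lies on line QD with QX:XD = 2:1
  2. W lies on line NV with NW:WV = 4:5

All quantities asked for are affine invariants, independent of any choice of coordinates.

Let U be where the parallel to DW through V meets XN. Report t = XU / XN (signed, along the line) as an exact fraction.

t = -7/5

Assign D = (0, 0), N = (1, 0), Q = (0, 1), V = (-2, 4) — the answer is frame-independent, so this choice is without loss of generality.
1. X lies on line QD with QX:XD = 2:1 ⇒ X = (0, 1/3)
2. W lies on line NV with NW:WV = 4:5 ⇒ W = (-1/3, 16/9)
through V parallel to DW: direction (-1/3, 16/9); meets XN at U = (-7/5, 4/5)
U = X + t·(N−X) with t = -7/5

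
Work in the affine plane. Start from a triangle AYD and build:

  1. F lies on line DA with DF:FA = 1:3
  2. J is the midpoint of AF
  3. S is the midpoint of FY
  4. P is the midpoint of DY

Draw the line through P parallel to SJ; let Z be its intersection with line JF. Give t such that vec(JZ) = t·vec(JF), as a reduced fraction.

Set A = (0, 0), Y = (1, 0), D = (0, 1); any affine frame gives the same invariant.
1. F lies on line DA with DF:FA = 1:3 ⇒ F = (0, 3/4)
2. J is the midpoint of AF ⇒ J = (0, 3/8)
3. S is the midpoint of FY ⇒ S = (1/2, 3/8)
4. P is the midpoint of DY ⇒ P = (1/2, 1/2)
through P parallel to SJ: direction (-1/2, 0); meets JF at Z = (0, 1/2)
Z = J + t·(F−J) with t = 1/3

t = 1/3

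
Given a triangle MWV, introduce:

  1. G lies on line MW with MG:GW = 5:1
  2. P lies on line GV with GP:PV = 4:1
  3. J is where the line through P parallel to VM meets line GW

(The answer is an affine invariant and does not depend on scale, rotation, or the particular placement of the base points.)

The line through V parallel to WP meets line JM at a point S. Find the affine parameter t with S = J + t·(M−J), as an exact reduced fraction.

t = -21/4

Choose coordinates M = (0, 0), W = (1, 0), V = (0, 1).
1. G lies on line MW with MG:GW = 5:1 ⇒ G = (5/6, 0)
2. P lies on line GV with GP:PV = 4:1 ⇒ P = (1/6, 4/5)
3. J is where the line through P parallel to VM meets line GW ⇒ J = (1/6, 0)
through V parallel to WP: direction (-5/6, 4/5); meets JM at S = (25/24, 0)
S = J + t·(M−J) with t = -21/4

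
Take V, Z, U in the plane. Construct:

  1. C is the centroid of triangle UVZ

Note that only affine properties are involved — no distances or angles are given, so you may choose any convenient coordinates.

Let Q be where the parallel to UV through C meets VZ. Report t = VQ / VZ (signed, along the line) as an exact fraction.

Assign V = (0, 0), Z = (1, 0), U = (0, 1) — the answer is frame-independent, so this choice is without loss of generality.
1. C is the centroid of triangle UVZ ⇒ C = (1/3, 1/3)
through C parallel to UV: direction (0, -1); meets VZ at Q = (1/3, 0)
Q = V + t·(Z−V) with t = 1/3

t = 1/3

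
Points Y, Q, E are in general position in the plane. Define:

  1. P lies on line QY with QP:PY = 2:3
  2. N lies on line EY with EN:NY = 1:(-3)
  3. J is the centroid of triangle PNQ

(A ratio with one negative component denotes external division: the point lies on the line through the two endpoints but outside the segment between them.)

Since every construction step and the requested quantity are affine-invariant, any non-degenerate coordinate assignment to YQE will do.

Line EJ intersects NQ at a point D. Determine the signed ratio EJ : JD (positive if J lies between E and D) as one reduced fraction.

EJ:JD = 3/2

Set Y = (0, 0), Q = (1, 0), E = (0, 1); any affine frame gives the same invariant.
1. P lies on line QY with QP:PY = 2:3 ⇒ P = (3/5, 0)
2. N lies on line EY with EN:NY = 1:(-3) ⇒ N = (0, 3/2)
3. J is the centroid of triangle PNQ ⇒ J = (8/15, 1/2)
line EJ meets NQ at D = (8/9, 1/6)
J = E + t·(D−E) with t = 3/5, so EJ:JD = 3/5:2/5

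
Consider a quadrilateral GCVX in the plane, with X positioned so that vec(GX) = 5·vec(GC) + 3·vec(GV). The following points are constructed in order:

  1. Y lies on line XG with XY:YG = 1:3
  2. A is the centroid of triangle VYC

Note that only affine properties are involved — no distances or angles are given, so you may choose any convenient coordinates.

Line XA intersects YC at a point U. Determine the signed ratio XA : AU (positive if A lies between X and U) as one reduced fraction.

XA:AU = -29/20

Work in coordinates with G = (0, 0), C = (1, 0), V = (0, 1), X = (5, 3).
1. Y lies on line XG with XY:YG = 1:3 ⇒ Y = (15/4, 9/4)
2. A is the centroid of triangle VYC ⇒ A = (19/12, 13/12)
line XA meets YC at U = (457/116, 279/116)
A = X + t·(U−X) with t = 29/9, so XA:AU = 29/9:-20/9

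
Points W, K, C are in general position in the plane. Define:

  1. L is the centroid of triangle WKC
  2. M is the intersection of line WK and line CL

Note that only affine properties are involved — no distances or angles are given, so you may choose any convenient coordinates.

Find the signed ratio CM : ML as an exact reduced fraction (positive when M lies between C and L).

Work in coordinates with W = (0, 0), K = (1, 0), C = (0, 1).
1. L is the centroid of triangle WKC ⇒ L = (1/3, 1/3)
2. M is the intersection of line WK and line CL ⇒ M = (1/2, 0)
M = C + t·(L−C) with t = 3/2, so CM:ML = t:(1−t) = 3/2:-1/2

CM:ML = -3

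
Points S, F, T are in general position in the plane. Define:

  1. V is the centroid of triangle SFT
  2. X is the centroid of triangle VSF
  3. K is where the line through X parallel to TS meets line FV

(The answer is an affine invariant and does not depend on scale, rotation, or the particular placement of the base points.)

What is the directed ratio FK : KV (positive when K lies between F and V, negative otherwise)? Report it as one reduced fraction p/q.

Choose coordinates S = (0, 0), F = (1, 0), T = (0, 1).
1. V is the centroid of triangle SFT ⇒ V = (1/3, 1/3)
2. X is the centroid of triangle VSF ⇒ X = (4/9, 1/9)
3. K is where the line through X parallel to TS meets line FV ⇒ K = (4/9, 5/18)
K = F + t·(V−F) with t = 5/6, so FK:KV = t:(1−t) = 5/6:1/6

FK:KV = 5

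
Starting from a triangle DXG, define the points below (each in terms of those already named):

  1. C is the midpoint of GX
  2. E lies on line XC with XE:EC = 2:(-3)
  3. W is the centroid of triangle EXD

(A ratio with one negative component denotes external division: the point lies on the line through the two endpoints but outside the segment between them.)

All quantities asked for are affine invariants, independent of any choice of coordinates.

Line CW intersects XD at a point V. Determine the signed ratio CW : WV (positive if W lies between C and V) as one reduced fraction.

Choose coordinates D = (0, 0), X = (1, 0), G = (0, 1).
1. C is the midpoint of GX ⇒ C = (1/2, 1/2)
2. E lies on line XC with XE:EC = 2:(-3) ⇒ E = (2, -1)
3. W is the centroid of triangle EXD ⇒ W = (1, -1/3)
line CW meets XD at V = (4/5, 0)
W = C + t·(V−C) with t = 5/3, so CW:WV = 5/3:-2/3

CW:WV = -5/2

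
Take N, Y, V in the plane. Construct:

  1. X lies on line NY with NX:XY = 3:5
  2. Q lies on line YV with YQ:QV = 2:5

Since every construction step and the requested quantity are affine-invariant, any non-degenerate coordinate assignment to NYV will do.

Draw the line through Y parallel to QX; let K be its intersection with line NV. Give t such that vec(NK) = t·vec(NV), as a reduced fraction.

Set N = (0, 0), Y = (1, 0), V = (0, 1); any affine frame gives the same invariant.
1. X lies on line NY with NX:XY = 3:5 ⇒ X = (3/8, 0)
2. Q lies on line YV with YQ:QV = 2:5 ⇒ Q = (5/7, 2/7)
through Y parallel to QX: direction (-19/56, -2/7); meets NV at K = (0, -16/19)
K = N + t·(V−N) with t = -16/19

t = -16/19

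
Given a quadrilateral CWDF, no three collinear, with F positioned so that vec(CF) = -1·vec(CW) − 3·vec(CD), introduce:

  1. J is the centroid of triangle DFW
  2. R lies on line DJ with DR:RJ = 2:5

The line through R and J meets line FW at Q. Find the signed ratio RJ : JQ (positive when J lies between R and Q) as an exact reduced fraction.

RJ:JQ = 10/7

Choose coordinates C = (0, 0), W = (1, 0), D = (0, 1), F = (-1, -3).
1. J is the centroid of triangle DFW ⇒ J = (0, -2/3)
2. R lies on line DJ with DR:RJ = 2:5 ⇒ R = (0, 11/21)
line RJ meets FW at Q = (0, -3/2)
J = R + t·(Q−R) with t = 10/17, so RJ:JQ = 10/17:7/17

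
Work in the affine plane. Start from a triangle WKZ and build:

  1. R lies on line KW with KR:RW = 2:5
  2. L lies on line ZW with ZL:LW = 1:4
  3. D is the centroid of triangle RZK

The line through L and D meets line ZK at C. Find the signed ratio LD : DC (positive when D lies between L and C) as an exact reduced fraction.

LD:DC = 11/10

Work in coordinates with W = (0, 0), K = (1, 0), Z = (0, 1).
1. R lies on line KW with KR:RW = 2:5 ⇒ R = (5/7, 0)
2. L lies on line ZW with ZL:LW = 1:4 ⇒ L = (0, 4/5)
3. D is the centroid of triangle RZK ⇒ D = (4/7, 1/3)
line LD meets ZK at C = (12/11, -1/11)
D = L + t·(C−L) with t = 11/21, so LD:DC = 11/21:10/21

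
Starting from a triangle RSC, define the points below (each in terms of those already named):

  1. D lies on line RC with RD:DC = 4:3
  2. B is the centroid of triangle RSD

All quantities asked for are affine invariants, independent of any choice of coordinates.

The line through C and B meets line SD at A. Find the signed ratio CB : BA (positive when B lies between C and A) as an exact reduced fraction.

CB:BA = -13/4

Set R = (0, 0), S = (1, 0), C = (0, 1); any affine frame gives the same invariant.
1. D lies on line RC with RD:DC = 4:3 ⇒ D = (0, 4/7)
2. B is the centroid of triangle RSD ⇒ B = (1/3, 4/21)
line CB meets SD at A = (3/13, 40/91)
B = C + t·(A−C) with t = 13/9, so CB:BA = 13/9:-4/9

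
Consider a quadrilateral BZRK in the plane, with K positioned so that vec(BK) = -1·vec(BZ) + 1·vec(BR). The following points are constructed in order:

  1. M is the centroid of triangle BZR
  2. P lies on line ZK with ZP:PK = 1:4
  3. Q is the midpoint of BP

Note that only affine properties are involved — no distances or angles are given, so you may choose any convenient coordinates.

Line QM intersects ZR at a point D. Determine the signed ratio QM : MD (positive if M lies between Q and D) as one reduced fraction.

QM:MD = 4/5

Choose coordinates B = (0, 0), Z = (1, 0), R = (0, 1), K = (-1, 1).
1. M is the centroid of triangle BZR ⇒ M = (1/3, 1/3)
2. P lies on line ZK with ZP:PK = 1:4 ⇒ P = (3/5, 1/5)
3. Q is the midpoint of BP ⇒ Q = (3/10, 1/10)
line QM meets ZR at D = (3/8, 5/8)
M = Q + t·(D−Q) with t = 4/9, so QM:MD = 4/9:5/9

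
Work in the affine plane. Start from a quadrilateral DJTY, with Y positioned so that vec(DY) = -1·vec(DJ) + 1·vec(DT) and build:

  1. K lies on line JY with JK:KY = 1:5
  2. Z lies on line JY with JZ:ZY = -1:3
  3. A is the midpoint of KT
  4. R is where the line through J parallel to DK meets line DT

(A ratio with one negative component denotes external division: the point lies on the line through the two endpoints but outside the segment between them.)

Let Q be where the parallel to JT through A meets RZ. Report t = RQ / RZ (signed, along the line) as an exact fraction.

Assign D = (0, 0), J = (1, 0), T = (0, 1), Y = (-1, 1) — the answer is frame-independent, so this choice is without loss of generality.
1. K lies on line JY with JK:KY = 1:5 ⇒ K = (2/3, 1/6)
2. Z lies on line JY with JZ:ZY = -1:3 ⇒ Z = (2, -1/2)
3. A is the midpoint of KT ⇒ A = (1/3, 7/12)
4. R is where the line through J parallel to DK meets line DT ⇒ R = (0, -1/4)
through A parallel to JT: direction (-1, 1); meets RZ at Q = (4/3, -5/12)
Q = R + t·(Z−R) with t = 2/3

t = 2/3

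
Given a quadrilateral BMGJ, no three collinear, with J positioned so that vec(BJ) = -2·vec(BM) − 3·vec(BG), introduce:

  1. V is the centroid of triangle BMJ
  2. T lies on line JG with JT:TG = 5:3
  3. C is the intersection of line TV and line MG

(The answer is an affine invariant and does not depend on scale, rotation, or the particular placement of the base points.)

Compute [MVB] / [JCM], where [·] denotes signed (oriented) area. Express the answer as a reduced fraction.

Assign B = (0, 0), M = (1, 0), G = (0, 1), J = (-2, -3) — the answer is frame-independent, so this choice is without loss of generality.
1. V is the centroid of triangle BMJ ⇒ V = (-1/3, -1)
2. T lies on line JG with JT:TG = 5:3 ⇒ T = (-3/4, -1/2)
3. C is the intersection of line TV and line MG ⇒ C = (-12, 13)
2·[MVB] = -1, 2·[JCM] = -78
[MVB]:[JCM] = -1:-78 = 1/78

[MVB]:[JCM] = 1/78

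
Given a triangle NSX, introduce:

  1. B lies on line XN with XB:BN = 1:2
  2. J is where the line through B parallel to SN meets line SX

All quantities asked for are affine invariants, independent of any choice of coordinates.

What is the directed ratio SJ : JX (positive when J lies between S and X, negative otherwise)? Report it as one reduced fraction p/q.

SJ:JX = 2

Assign N = (0, 0), S = (1, 0), X = (0, 1) — the answer is frame-independent, so this choice is without loss of generality.
1. B lies on line XN with XB:BN = 1:2 ⇒ B = (0, 2/3)
2. J is where the line through B parallel to SN meets line SX ⇒ J = (1/3, 2/3)
J = S + t·(X−S) with t = 2/3, so SJ:JX = t:(1−t) = 2/3:1/3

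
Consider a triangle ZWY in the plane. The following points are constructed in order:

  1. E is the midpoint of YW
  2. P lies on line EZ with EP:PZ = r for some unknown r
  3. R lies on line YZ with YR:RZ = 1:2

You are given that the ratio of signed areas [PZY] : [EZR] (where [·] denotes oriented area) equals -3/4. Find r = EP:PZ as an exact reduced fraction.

Choose coordinates Z = (0, 0), W = (1, 0), Y = (0, 1).
1. E is the midpoint of YW ⇒ E = (1/2, 1/2)
2. With EP:PZ = r, write λ = r/(r+1) so P = E + λ·(Z−E); P is affine-linear in λ
3. R lies on line YZ with YR:RZ = 1:2 ⇒ R = (0, 2/3)
Every point depending on P is an affine combination of P and λ-independent points, so each such coordinate is linear in λ; the λ² term in each signed area is a multiple of (Z−E)×(Z−E) = 0, so 2·[PZY] and 2·[EZR] are each linear in λ. Evaluating at λ=0 and λ=1:
  2·[PZY] = 1/2·λ − 1/2,   2·[EZR] = -1/3
So [PZY]:[EZR] = (1/2·λ − 1/2) / (-1/3). Setting this equal to -3/4:
  1/2·λ − 1/2 = -3/4·(-1/3)  ⇒  λ = 3/2
Then r = λ/(1−λ) = (3/2)/(-1/2) = -3. Check: with r = -3, P = (-1/4, -1/4) and [PZY]:[EZR] = -3/4 as required.

r = -3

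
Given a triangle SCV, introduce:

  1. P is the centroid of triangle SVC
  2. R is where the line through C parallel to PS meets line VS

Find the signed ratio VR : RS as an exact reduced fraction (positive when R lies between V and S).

VR:RS = -2

Choose coordinates S = (0, 0), C = (1, 0), V = (0, 1).
1. P is the centroid of triangle SVC ⇒ P = (1/3, 1/3)
2. R is where the line through C parallel to PS meets line VS ⇒ R = (0, -1)
R = V + t·(S−V) with t = 2, so VR:RS = t:(1−t) = 2:-1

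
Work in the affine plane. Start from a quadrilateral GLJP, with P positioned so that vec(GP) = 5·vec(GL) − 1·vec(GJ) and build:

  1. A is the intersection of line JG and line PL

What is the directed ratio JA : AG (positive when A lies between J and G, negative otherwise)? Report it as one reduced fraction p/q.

JA:AG = 3

Assign G = (0, 0), L = (1, 0), J = (0, 1), P = (5, -1) — the answer is frame-independent, so this choice is without loss of generality.
1. A is the intersection of line JG and line PL ⇒ A = (0, 1/4)
A = J + t·(G−J) with t = 3/4, so JA:AG = t:(1−t) = 3/4:1/4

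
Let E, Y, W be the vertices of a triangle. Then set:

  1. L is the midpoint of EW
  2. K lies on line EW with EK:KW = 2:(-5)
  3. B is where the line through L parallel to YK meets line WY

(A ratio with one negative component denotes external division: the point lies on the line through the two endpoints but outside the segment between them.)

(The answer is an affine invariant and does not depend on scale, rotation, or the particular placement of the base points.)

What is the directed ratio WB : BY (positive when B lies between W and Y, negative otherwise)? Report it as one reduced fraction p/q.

WB:BY = 3/7

Set E = (0, 0), Y = (1, 0), W = (0, 1); any affine frame gives the same invariant.
1. L is the midpoint of EW ⇒ L = (0, 1/2)
2. K lies on line EW with EK:KW = 2:(-5) ⇒ K = (0, -2/3)
3. B is where the line through L parallel to YK meets line WY ⇒ B = (3/10, 7/10)
B = W + t·(Y−W) with t = 3/10, so WB:BY = t:(1−t) = 3/10:7/10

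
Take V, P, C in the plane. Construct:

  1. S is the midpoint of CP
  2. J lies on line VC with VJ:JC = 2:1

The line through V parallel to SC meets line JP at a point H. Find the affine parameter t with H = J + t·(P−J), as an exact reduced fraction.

t = -2

Assign V = (0, 0), P = (1, 0), C = (0, 1) — the answer is frame-independent, so this choice is without loss of generality.
1. S is the midpoint of CP ⇒ S = (1/2, 1/2)
2. J lies on line VC with VJ:JC = 2:1 ⇒ J = (0, 2/3)
through V parallel to SC: direction (-1/2, 1/2); meets JP at H = (-2, 2)
H = J + t·(P−J) with t = -2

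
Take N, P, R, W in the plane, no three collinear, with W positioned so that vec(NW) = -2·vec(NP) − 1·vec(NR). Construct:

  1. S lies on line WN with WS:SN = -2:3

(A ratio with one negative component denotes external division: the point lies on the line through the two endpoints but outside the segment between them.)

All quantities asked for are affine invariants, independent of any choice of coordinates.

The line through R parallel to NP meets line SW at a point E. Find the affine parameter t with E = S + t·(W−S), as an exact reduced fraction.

t = 2

Choose coordinates N = (0, 0), P = (1, 0), R = (0, 1), W = (-2, -1).
1. S lies on line WN with WS:SN = -2:3 ⇒ S = (-6, -3)
through R parallel to NP: direction (1, 0); meets SW at E = (2, 1)
E = S + t·(W−S) with t = 2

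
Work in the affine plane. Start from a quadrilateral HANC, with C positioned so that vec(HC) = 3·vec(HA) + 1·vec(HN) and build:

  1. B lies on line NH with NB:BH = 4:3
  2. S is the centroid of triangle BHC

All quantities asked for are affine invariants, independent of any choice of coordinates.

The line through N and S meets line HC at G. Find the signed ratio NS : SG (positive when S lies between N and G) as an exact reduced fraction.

Assign H = (0, 0), A = (1, 0), N = (0, 1), C = (3, 1) — the answer is frame-independent, so this choice is without loss of generality.
1. B lies on line NH with NB:BH = 4:3 ⇒ B = (0, 3/7)
2. S is the centroid of triangle BHC ⇒ S = (1, 10/21)
line NS meets HC at G = (7/6, 7/18)
S = N + t·(G−N) with t = 6/7, so NS:SG = 6/7:1/7

NS:SG = 6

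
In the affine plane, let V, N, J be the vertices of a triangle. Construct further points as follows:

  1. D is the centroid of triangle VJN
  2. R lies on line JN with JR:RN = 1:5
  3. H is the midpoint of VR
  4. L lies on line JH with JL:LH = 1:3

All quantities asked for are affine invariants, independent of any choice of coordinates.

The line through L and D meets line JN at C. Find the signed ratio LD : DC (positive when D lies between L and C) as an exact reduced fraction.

Set V = (0, 0), N = (1, 0), J = (0, 1); any affine frame gives the same invariant.
1. D is the centroid of triangle VJN ⇒ D = (1/3, 1/3)
2. R lies on line JN with JR:RN = 1:5 ⇒ R = (1/6, 5/6)
3. H is the midpoint of VR ⇒ H = (1/12, 5/12)
4. L lies on line JH with JL:LH = 1:3 ⇒ L = (1/48, 41/48)
line LD meets JN at C = (-1/6, 7/6)
D = L + t·(C−L) with t = -5/3, so LD:DC = -5/3:8/3

LD:DC = -5/8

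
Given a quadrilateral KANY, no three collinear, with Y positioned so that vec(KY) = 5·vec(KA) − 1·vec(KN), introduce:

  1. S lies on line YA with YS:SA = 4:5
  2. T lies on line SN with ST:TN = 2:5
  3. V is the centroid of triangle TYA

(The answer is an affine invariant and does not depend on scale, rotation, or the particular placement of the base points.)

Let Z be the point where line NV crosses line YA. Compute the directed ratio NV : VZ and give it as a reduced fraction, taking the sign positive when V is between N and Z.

NV:VZ = 19/2

Choose coordinates K = (0, 0), A = (1, 0), N = (0, 1), Y = (5, -1).
1. S lies on line YA with YS:SA = 4:5 ⇒ S = (29/9, -5/9)
2. T lies on line SN with ST:TN = 2:5 ⇒ T = (145/63, -1/9)
3. V is the centroid of triangle TYA ⇒ V = (523/189, -10/27)
line NV meets YA at Z = (523/171, -88/171)
V = N + t·(Z−N) with t = 19/21, so NV:VZ = 19/21:2/21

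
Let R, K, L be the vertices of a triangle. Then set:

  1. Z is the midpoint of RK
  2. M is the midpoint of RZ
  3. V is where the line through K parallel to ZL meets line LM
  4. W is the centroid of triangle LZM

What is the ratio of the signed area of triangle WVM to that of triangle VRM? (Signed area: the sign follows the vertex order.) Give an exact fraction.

[WVM]:[VRM] = 1/3

Assign R = (0, 0), K = (1, 0), L = (0, 1) — the answer is frame-independent, so this choice is without loss of generality.
1. Z is the midpoint of RK ⇒ Z = (1/2, 0)
2. M is the midpoint of RZ ⇒ M = (1/4, 0)
3. V is where the line through K parallel to ZL meets line LM ⇒ V = (-1/2, 3)
4. W is the centroid of triangle LZM ⇒ W = (1/4, 1/3)
2·[WVM] = 1/4, 2·[VRM] = 3/4
[WVM]:[VRM] = 1/4:3/4 = 1/3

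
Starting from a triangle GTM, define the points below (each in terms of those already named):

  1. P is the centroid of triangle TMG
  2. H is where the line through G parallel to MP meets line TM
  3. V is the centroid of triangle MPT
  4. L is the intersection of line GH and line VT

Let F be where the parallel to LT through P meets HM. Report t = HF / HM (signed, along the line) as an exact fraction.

t = 3

Choose coordinates G = (0, 0), T = (1, 0), M = (0, 1).
1. P is the centroid of triangle TMG ⇒ P = (1/3, 1/3)
2. H is where the line through G parallel to MP meets line TM ⇒ H = (-1, 2)
3. V is the centroid of triangle MPT ⇒ V = (4/9, 4/9)
4. L is the intersection of line GH and line VT ⇒ L = (-2/3, 4/3)
through P parallel to LT: direction (5/3, -4/3); meets HM at F = (2, -1)
F = H + t·(M−H) with t = 3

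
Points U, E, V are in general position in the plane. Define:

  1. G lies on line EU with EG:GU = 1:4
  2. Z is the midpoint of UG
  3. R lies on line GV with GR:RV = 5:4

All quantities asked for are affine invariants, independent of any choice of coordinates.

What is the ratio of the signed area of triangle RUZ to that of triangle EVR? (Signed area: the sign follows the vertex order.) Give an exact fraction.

[RUZ]:[EVR] = 5/2

Assign U = (0, 0), E = (1, 0), V = (0, 1) — the answer is frame-independent, so this choice is without loss of generality.
1. G lies on line EU with EG:GU = 1:4 ⇒ G = (4/5, 0)
2. Z is the midpoint of UG ⇒ Z = (2/5, 0)
3. R lies on line GV with GR:RV = 5:4 ⇒ R = (16/45, 5/9)
2·[RUZ] = 2/9, 2·[EVR] = 4/45
[RUZ]:[EVR] = 2/9:4/45 = 5/2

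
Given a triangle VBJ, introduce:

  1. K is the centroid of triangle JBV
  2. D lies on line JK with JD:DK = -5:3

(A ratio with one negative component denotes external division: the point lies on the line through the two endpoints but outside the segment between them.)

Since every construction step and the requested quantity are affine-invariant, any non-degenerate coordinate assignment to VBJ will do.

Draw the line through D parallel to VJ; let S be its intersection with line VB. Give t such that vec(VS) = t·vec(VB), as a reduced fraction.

Assign V = (0, 0), B = (1, 0), J = (0, 1) — the answer is frame-independent, so this choice is without loss of generality.
1. K is the centroid of triangle JBV ⇒ K = (1/3, 1/3)
2. D lies on line JK with JD:DK = -5:3 ⇒ D = (5/6, -2/3)
through D parallel to VJ: direction (0, 1); meets VB at S = (5/6, 0)
S = V + t·(B−V) with t = 5/6

t = 5/6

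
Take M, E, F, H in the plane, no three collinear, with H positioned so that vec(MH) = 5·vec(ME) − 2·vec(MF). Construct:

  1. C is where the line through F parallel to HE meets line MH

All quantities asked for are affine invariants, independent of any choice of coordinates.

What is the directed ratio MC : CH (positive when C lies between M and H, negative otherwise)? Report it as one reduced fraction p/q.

MC:CH = -2

Set M = (0, 0), E = (1, 0), F = (0, 1), H = (5, -2); any affine frame gives the same invariant.
1. C is where the line through F parallel to HE meets line MH ⇒ C = (10, -4)
C = M + t·(H−M) with t = 2, so MC:CH = t:(1−t) = 2:-1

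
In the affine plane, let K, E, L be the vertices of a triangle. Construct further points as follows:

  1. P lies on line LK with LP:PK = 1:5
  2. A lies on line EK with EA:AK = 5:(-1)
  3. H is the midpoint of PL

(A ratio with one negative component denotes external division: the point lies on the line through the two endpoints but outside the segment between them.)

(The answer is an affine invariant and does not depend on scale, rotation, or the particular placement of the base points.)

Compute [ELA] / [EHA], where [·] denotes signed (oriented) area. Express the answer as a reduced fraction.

Work in coordinates with K = (0, 0), E = (1, 0), L = (0, 1).
1. P lies on line LK with LP:PK = 1:5 ⇒ P = (0, 5/6)
2. A lies on line EK with EA:AK = 5:(-1) ⇒ A = (-1/4, 0)
3. H is the midpoint of PL ⇒ H = (0, 11/12)
2·[ELA] = 5/4, 2·[EHA] = 55/48
[ELA]:[EHA] = 5/4:55/48 = 12/11

[ELA]:[EHA] = 12/11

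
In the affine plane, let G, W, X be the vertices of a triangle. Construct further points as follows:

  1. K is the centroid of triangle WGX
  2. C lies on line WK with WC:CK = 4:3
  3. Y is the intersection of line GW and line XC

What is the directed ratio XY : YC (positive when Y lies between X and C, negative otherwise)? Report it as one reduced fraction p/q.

Set G = (0, 0), W = (1, 0), X = (0, 1); any affine frame gives the same invariant.
1. K is the centroid of triangle WGX ⇒ K = (1/3, 1/3)
2. C lies on line WK with WC:CK = 4:3 ⇒ C = (13/21, 4/21)
3. Y is the intersection of line GW and line XC ⇒ Y = (13/17, 0)
Y = X + t·(C−X) with t = 21/17, so XY:YC = t:(1−t) = 21/17:-4/17

XY:YC = -21/4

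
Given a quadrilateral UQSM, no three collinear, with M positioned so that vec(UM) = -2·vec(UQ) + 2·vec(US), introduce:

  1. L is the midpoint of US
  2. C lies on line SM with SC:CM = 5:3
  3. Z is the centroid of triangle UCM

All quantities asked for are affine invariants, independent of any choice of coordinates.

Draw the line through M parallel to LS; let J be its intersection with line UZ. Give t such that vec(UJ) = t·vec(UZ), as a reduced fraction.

Set U = (0, 0), Q = (1, 0), S = (0, 1), M = (-2, 2); any affine frame gives the same invariant.
1. L is the midpoint of US ⇒ L = (0, 1/2)
2. C lies on line SM with SC:CM = 5:3 ⇒ C = (-5/4, 13/8)
3. Z is the centroid of triangle UCM ⇒ Z = (-13/12, 29/24)
through M parallel to LS: direction (0, 1/2); meets UZ at J = (-2, 29/13)
J = U + t·(Z−U) with t = 24/13

t = 24/13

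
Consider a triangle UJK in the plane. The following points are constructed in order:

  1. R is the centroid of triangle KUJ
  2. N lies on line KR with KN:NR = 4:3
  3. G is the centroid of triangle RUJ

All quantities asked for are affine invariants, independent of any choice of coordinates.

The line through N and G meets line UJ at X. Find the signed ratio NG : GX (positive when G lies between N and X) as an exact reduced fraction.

Set U = (0, 0), J = (1, 0), K = (0, 1); any affine frame gives the same invariant.
1. R is the centroid of triangle KUJ ⇒ R = (1/3, 1/3)
2. N lies on line KR with KN:NR = 4:3 ⇒ N = (4/21, 13/21)
3. G is the centroid of triangle RUJ ⇒ G = (4/9, 1/9)
line NG meets UJ at X = (1/2, 0)
G = N + t·(X−N) with t = 32/39, so NG:GX = 32/39:7/39

NG:GX = 32/7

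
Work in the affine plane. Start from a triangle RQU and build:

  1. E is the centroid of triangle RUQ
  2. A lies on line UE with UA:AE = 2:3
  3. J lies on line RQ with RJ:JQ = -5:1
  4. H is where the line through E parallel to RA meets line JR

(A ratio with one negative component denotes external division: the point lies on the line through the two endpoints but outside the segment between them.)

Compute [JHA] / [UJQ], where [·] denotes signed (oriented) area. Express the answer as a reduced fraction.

[JHA]:[UJQ] = 43/15

Set R = (0, 0), Q = (1, 0), U = (0, 1); any affine frame gives the same invariant.
1. E is the centroid of triangle RUQ ⇒ E = (1/3, 1/3)
2. A lies on line UE with UA:AE = 2:3 ⇒ A = (2/15, 11/15)
3. J lies on line RQ with RJ:JQ = -5:1 ⇒ J = (5/4, 0)
4. H is where the line through E parallel to RA meets line JR ⇒ H = (3/11, 0)
2·[JHA] = -43/60, 2·[UJQ] = -1/4
[JHA]:[UJQ] = -43/60:-1/4 = 43/15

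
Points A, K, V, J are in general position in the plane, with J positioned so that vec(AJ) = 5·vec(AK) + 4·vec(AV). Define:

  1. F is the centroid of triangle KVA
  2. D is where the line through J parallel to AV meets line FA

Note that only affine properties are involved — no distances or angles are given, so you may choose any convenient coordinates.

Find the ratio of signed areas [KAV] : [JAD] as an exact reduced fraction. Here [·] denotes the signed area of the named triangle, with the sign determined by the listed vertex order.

Set A = (0, 0), K = (1, 0), V = (0, 1), J = (5, 4); any affine frame gives the same invariant.
1. F is the centroid of triangle KVA ⇒ F = (1/3, 1/3)
2. D is where the line through J parallel to AV meets line FA ⇒ D = (5, 5)
2·[KAV] = -1, 2·[JAD] = -5
[KAV]:[JAD] = -1:-5 = 1/5

[KAV]:[JAD] = 1/5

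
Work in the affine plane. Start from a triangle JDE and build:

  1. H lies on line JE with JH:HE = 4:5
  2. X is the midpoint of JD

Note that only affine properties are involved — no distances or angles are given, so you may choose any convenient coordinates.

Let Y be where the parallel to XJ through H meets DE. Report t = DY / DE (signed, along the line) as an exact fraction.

Set J = (0, 0), D = (1, 0), E = (0, 1); any affine frame gives the same invariant.
1. H lies on line JE with JH:HE = 4:5 ⇒ H = (0, 4/9)
2. X is the midpoint of JD ⇒ X = (1/2, 0)
through H parallel to XJ: direction (-1/2, 0); meets DE at Y = (5/9, 4/9)
Y = D + t·(E−D) with t = 4/9

t = 4/9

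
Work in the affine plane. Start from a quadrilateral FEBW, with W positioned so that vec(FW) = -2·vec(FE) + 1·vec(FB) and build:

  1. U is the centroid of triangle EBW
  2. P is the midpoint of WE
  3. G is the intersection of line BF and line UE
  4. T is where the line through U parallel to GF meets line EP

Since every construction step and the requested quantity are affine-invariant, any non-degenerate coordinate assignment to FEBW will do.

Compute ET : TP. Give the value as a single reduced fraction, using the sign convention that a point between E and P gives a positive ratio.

Choose coordinates F = (0, 0), E = (1, 0), B = (0, 1), W = (-2, 1).
1. U is the centroid of triangle EBW ⇒ U = (-1/3, 2/3)
2. P is the midpoint of WE ⇒ P = (-1/2, 1/2)
3. G is the intersection of line BF and line UE ⇒ G = (0, 1/2)
4. T is where the line through U parallel to GF meets line EP ⇒ T = (-1/3, 4/9)
T = E + t·(P−E) with t = 8/9, so ET:TP = t:(1−t) = 8/9:1/9

ET:TP = 8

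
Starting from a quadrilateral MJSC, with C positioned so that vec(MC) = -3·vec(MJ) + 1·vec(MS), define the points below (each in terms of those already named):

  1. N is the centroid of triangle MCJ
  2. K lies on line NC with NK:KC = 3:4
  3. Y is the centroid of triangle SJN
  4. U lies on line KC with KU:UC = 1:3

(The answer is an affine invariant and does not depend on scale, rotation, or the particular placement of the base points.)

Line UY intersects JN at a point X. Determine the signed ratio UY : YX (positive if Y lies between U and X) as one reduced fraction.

Set M = (0, 0), J = (1, 0), S = (0, 1), C = (-3, 1); any affine frame gives the same invariant.
1. N is the centroid of triangle MCJ ⇒ N = (-2/3, 1/3)
2. K lies on line NC with NK:KC = 3:4 ⇒ K = (-5/3, 13/21)
3. Y is the centroid of triangle SJN ⇒ Y = (1/9, 4/9)
4. U lies on line KC with KU:UC = 1:3 ⇒ U = (-2, 5/7)
line UY meets JN at X = (-43/12, 11/12)
Y = U + t·(X−U) with t = -4/3, so UY:YX = -4/3:7/3

UY:YX = -4/7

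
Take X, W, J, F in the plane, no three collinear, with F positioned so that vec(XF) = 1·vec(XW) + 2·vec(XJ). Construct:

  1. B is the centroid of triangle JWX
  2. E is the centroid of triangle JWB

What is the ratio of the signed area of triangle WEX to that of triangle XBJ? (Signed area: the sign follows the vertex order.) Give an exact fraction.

Set X = (0, 0), W = (1, 0), J = (0, 1), F = (1, 2); any affine frame gives the same invariant.
1. B is the centroid of triangle JWX ⇒ B = (1/3, 1/3)
2. E is the centroid of triangle JWB ⇒ E = (4/9, 4/9)
2·[WEX] = 4/9, 2·[XBJ] = 1/3
[WEX]:[XBJ] = 4/9:1/3 = 4/3

[WEX]:[XBJ] = 4/3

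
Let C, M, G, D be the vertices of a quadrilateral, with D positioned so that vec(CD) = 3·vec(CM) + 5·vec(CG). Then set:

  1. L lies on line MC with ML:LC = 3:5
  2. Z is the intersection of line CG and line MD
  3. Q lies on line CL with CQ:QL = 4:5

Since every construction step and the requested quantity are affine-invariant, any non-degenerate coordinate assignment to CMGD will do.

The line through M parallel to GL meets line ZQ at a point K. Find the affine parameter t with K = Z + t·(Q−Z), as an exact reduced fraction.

t = 369/265

Assign C = (0, 0), M = (1, 0), G = (0, 1), D = (3, 5) — the answer is frame-independent, so this choice is without loss of generality.
1. L lies on line MC with ML:LC = 3:5 ⇒ L = (5/8, 0)
2. Z is the intersection of line CG and line MD ⇒ Z = (0, -5/2)
3. Q lies on line CL with CQ:QL = 4:5 ⇒ Q = (5/18, 0)
through M parallel to GL: direction (5/8, -1); meets ZQ at K = (41/106, 52/53)
K = Z + t·(Q−Z) with t = 369/265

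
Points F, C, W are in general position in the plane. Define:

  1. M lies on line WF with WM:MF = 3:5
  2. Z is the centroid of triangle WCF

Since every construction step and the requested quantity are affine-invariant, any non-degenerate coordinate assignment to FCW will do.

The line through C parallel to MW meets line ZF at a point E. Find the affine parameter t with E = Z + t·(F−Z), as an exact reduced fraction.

Work in coordinates with F = (0, 0), C = (1, 0), W = (0, 1).
1. M lies on line WF with WM:MF = 3:5 ⇒ M = (0, 5/8)
2. Z is the centroid of triangle WCF ⇒ Z = (1/3, 1/3)
through C parallel to MW: direction (0, 3/8); meets ZF at E = (1, 1)
E = Z + t·(F−Z) with t = -2

t = -2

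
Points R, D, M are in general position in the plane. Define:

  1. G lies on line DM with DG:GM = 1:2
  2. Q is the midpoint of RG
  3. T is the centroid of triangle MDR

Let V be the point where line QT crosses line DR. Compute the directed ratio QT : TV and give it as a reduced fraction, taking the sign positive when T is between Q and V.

Work in coordinates with R = (0, 0), D = (1, 0), M = (0, 1).
1. G lies on line DM with DG:GM = 1:2 ⇒ G = (2/3, 1/3)
2. Q is the midpoint of RG ⇒ Q = (1/3, 1/6)
3. T is the centroid of triangle MDR ⇒ T = (1/3, 1/3)
line QT meets DR at V = (1/3, 0)
T = Q + t·(V−Q) with t = -1, so QT:TV = -1:2

QT:TV = -1/2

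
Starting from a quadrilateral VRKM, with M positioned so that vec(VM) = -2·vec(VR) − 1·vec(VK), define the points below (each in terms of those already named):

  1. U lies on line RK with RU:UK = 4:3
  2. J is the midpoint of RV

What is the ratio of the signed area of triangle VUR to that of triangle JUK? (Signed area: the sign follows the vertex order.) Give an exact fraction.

[VUR]:[JUK] = -8/3

Set V = (0, 0), R = (1, 0), K = (0, 1), M = (-2, -1); any affine frame gives the same invariant.
1. U lies on line RK with RU:UK = 4:3 ⇒ U = (3/7, 4/7)
2. J is the midpoint of RV ⇒ J = (1/2, 0)
2·[VUR] = -4/7, 2·[JUK] = 3/14
[VUR]:[JUK] = -4/7:3/14 = -8/3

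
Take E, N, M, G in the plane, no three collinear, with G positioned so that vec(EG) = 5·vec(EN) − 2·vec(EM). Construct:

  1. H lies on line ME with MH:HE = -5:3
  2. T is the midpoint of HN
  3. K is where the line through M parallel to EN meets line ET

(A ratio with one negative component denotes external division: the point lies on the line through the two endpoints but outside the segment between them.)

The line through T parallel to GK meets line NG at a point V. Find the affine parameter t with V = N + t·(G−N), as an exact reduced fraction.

Choose coordinates E = (0, 0), N = (1, 0), M = (0, 1), G = (5, -2).
1. H lies on line ME with MH:HE = -5:3 ⇒ H = (0, -3/2)
2. T is the midpoint of HN ⇒ T = (1/2, -3/4)
3. K is where the line through M parallel to EN meets line ET ⇒ K = (-2/3, 1)
through T parallel to GK: direction (-17/3, 3); meets NG at V = (-67/2, 69/4)
V = N + t·(G−N) with t = -69/8

t = -69/8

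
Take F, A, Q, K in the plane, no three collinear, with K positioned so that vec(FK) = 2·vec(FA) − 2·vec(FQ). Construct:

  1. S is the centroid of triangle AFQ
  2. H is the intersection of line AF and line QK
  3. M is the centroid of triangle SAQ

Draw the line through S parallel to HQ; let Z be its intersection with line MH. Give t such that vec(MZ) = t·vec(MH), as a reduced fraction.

Assign F = (0, 0), A = (1, 0), Q = (0, 1), K = (2, -2) — the answer is frame-independent, so this choice is without loss of generality.
1. S is the centroid of triangle AFQ ⇒ S = (1/3, 1/3)
2. H is the intersection of line AF and line QK ⇒ H = (2/3, 0)
3. M is the centroid of triangle SAQ ⇒ M = (4/9, 4/9)
through S parallel to HQ: direction (-2/3, 1); meets MH at Z = (1, -2/3)
Z = M + t·(H−M) with t = 5/2

t = 5/2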